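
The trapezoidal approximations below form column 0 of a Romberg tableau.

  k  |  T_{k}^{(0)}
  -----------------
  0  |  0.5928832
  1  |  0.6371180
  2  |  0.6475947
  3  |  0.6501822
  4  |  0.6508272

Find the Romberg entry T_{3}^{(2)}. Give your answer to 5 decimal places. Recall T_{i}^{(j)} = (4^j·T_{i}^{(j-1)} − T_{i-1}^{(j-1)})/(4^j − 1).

Richardson extrapolation on the trapezoidal column (denominator 4−1=3):
T_{2}^{(1)} = (4·0.6475947 − 0.6371180) / 3 = 0.6510869
T_{3}^{(1)} = (4·0.6501822 − 0.6475947) / 3 = 0.6510447
T_{3}^{(2)} = (16·0.6510447 − 0.6510869) / 15 = 0.6510419
(Column j=1 coincides with Simpson's rule on the same nodes.)

0.65104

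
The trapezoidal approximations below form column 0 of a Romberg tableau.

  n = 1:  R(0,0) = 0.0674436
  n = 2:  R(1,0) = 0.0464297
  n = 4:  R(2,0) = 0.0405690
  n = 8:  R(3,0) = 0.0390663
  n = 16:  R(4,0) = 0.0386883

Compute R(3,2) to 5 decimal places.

R(2,1) = (4·0.0405690 − 0.0464297) / 3 = 0.0386154
R(3,1) = 0.0390663 + (0.0390663 − 0.0405690)/3 = 0.0385654
R(3,2) = 0.0385654 + (0.0385654 − 0.0386154)/15 = 0.0385621

0.03856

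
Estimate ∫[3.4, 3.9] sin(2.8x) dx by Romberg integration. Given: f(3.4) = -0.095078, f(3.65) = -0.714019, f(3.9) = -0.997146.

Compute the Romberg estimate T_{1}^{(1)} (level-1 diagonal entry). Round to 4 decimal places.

-0.3290

T_{0}^{(0)} (trapezoid, 1 panel, h=0.5000): -0.273056
T_{1}^{(0)} (trapezoid, 2 panels, h=0.2500): -0.315033
T_{1}^{(1)} = -0.315033 + (-0.315033 − (-0.273056))/3 = -0.329025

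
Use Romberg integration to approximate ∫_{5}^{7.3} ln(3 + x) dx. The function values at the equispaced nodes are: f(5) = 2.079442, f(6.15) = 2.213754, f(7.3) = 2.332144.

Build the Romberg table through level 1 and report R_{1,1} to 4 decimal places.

R_{0,0} (trapezoid, 1 panel, h=2.3000): 5.073324
R_{1,0} (trapezoid, 2 panels, h=1.1500): 5.082479
R_{1,1} = 5.082479 + (5.082479 − 5.073324)/3 = 5.085531

5.0855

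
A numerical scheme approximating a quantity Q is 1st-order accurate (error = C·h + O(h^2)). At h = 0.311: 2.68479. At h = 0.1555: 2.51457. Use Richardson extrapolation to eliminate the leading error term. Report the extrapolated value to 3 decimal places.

The leading error scales as h; refining by a factor of 2 reduces it by 2^1 = 2.
Extrapolated value = (2·A(h/2) − A(h)) / (2 − 1)
= (2·2.51457 − 2.68479) / 1
= 2.34435 / 1 = 2.34435

2.344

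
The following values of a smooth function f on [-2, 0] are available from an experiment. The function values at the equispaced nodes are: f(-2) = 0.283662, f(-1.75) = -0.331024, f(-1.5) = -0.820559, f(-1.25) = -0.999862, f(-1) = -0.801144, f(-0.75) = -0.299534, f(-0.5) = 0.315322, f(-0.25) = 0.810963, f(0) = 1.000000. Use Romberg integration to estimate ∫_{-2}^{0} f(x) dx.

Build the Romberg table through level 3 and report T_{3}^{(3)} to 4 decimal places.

T_{0}^{(0)} (trapezoid, 1 panel, h=2.0000): 1.283662
T_{1}^{(0)} (trapezoid, 2 panels, h=1.0000): -0.159313
T_{2}^{(0)} (trapezoid, 4 panels, h=0.5000): -0.332275
T_{3}^{(0)} (trapezoid, 8 panels, h=0.2500): -0.371002
T_{1}^{(1)} = -0.159313 + (-0.159313 − 1.283662)/3 = -0.640305
T_{2}^{(1)} = -0.332275 + (-0.332275 − (-0.159313))/3 = -0.389929
T_{3}^{(1)} = -0.371002 + (-0.371002 − (-0.332275))/3 = -0.383911
T_{2}^{(2)} = -0.389929 + (-0.389929 − (-0.640305))/15 = -0.373237
T_{3}^{(2)} = -0.383911 + (-0.383911 − (-0.389929))/15 = -0.383510
T_{3}^{(3)} = -0.383510 + (-0.383510 − (-0.373237))/63 = -0.383673

-0.3837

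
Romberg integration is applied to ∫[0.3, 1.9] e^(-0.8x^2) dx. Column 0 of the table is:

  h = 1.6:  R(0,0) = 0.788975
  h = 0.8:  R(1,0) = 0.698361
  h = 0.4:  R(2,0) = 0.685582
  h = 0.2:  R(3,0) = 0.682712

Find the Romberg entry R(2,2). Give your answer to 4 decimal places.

Richardson extrapolation on the trapezoidal column (denominator 4−1=3):
R(1,1) = (4·0.698361 − 0.788975) / 3 = 0.668156
R(2,1) = (4·0.685582 − 0.698361) / 3 = 0.681322
R(2,2) = (16·0.681322 − 0.668156) / 15 = 0.682200

0.6822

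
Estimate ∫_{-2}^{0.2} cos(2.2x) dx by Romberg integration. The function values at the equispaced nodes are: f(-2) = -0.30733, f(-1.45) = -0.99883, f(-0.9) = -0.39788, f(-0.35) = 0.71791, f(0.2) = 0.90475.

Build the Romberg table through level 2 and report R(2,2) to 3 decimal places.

-0.234

R(0,0) (trapezoid, 1 panel, h=2.2000): 0.65716
R(1,0) (trapezoid, 2 panels, h=1.1000): -0.10909
R(2,0) (trapezoid, 4 panels, h=0.5500): -0.20905
R(1,1) = -0.10909 + (-0.10909 − 0.65716)/3 = -0.36451
R(2,1) = -0.20905 + (-0.20905 − (-0.10909))/3 = -0.24237
R(2,2) = -0.24237 + (-0.24237 − (-0.36451))/15 = -0.23423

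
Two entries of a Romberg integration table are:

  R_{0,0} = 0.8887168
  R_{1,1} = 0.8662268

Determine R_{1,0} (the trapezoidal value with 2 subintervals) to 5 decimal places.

From R_{1,1} = (4·R_{1,0} − R_{0,0})/3, solve for R_{1,0}:
4·R_{1,0} = 3·0.8662268 + 0.8887168 = 3.4873972
R_{1,0} = 0.8718493

0.87185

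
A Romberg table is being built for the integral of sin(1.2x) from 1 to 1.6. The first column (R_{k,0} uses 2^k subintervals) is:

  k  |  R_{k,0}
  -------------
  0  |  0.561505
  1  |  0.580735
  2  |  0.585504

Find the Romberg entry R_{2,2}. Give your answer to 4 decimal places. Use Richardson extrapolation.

R_{1,1} = (4·0.580735 − 0.561505) / 3 = 0.587145
R_{2,1} = 0.585504 + (0.585504 − 0.580735)/3 = 0.587094
R_{2,2} = (16·0.587094 − 0.587145) / 15 = 0.587091

0.5871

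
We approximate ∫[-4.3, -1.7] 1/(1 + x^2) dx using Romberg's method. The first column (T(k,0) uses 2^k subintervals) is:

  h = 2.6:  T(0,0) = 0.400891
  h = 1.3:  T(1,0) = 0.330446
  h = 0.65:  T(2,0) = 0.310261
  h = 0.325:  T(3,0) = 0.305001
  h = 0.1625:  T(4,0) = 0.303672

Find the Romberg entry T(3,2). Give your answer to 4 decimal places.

T(2,1) = 0.310261 + (0.310261 − 0.330446)/3 = 0.303533
T(3,1) = (4·0.305001 − 0.310261) / 3 = 0.303248
T(3,2) = 0.303248 + (0.303248 − 0.303533)/15 = 0.303229

0.3032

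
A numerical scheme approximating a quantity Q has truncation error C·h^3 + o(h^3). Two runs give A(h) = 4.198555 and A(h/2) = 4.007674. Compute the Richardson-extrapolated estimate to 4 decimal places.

3.9804

The leading error scales as h^3; refining by a factor of 2 reduces it by 2^3 = 8.
Extrapolated value = (8·A(h/2) − A(h)) / (8 − 1)
= (8·4.007674 − 4.198555) / 7
= 27.862837 / 7 = 3.980405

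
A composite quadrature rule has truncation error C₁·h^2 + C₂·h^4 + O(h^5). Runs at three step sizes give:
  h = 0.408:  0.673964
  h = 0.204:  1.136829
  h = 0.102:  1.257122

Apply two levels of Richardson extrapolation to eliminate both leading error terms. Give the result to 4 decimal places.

1.2976

First eliminate the h^2 term (factor 2^2 = 4):
  B₁ = (4·1.136829 − 0.673964)/3 = 1.291117
  B₂ = (4·1.257122 − 1.136829)/3 = 1.297220
Then eliminate the h^4 term (factor 2^4 = 16):
  (16·1.297220 − 1.291117)/15 = 1.297627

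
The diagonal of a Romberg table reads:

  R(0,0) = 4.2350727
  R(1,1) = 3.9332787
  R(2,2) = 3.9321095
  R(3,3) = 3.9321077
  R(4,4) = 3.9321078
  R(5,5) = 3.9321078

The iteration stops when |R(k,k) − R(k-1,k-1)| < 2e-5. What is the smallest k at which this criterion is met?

|R(1,1) − R(0,0)| = 0.3017940 ≥ 2e-5
|R(2,2) − R(1,1)| = 0.0011692 ≥ 2e-5
|R(3,3) − R(2,2)| = 0.0000018 < 2e-5

k = 3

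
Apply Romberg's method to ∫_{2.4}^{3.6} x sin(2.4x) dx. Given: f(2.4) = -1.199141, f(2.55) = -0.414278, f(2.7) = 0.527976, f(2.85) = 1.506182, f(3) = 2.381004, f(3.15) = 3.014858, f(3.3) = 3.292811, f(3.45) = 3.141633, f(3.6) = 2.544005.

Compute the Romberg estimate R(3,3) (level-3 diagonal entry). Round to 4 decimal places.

R(0,0) (trapezoid, 1 panel, h=1.2000): 0.806918
R(1,0) (trapezoid, 2 panels, h=0.6000): 1.832062
R(2,0) (trapezoid, 4 panels, h=0.3000): 2.062267
R(3,0) (trapezoid, 8 panels, h=0.1500): 2.118393
R(1,1) = 1.832062 + (1.832062 − 0.806918)/3 = 2.173777
R(2,1) = 2.062267 + (2.062267 − 1.832062)/3 = 2.139002
R(3,1) = 2.118393 + (2.118393 − 2.062267)/3 = 2.137102
R(2,2) = 2.139002 + (2.139002 − 2.173777)/15 = 2.136684
R(3,2) = 2.137102 + (2.137102 − 2.139002)/15 = 2.136975
R(3,3) = 2.136975 + (2.136975 − 2.136684)/63 = 2.136980

2.1370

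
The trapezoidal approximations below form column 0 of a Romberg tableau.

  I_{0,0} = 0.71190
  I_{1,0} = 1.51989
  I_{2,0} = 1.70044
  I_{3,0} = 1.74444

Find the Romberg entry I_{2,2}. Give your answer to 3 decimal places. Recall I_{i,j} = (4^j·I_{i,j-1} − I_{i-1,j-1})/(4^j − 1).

1.759

I_{1,1} = 1.51989 + (1.51989 − 0.71190)/3 = 1.78922
I_{2,1} = 1.70044 + (1.70044 − 1.51989)/3 = 1.76062
I_{2,2} = (16·1.76062 − 1.78922) / 15 = 1.75871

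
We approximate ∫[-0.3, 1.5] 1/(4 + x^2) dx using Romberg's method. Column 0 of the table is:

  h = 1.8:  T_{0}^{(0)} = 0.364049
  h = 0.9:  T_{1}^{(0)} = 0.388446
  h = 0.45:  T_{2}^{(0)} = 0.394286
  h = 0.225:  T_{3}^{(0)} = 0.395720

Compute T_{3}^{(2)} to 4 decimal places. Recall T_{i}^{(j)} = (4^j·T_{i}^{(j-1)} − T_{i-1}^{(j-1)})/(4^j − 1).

0.3962

Richardson extrapolation on the trapezoidal column (denominator 4−1=3):
T_{2}^{(1)} = 0.394286 + (0.394286 − 0.388446)/3 = 0.396233
T_{3}^{(1)} = 0.395720 + (0.395720 − 0.394286)/3 = 0.396198
T_{3}^{(2)} = 0.396198 + (0.396198 − 0.396233)/15 = 0.396196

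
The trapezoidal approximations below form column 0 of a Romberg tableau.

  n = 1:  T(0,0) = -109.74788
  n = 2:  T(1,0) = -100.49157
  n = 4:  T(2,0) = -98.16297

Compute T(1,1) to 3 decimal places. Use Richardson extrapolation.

T(1,1) = (4·(-100.49157) − (-109.74788)) / 3 = -97.40613

-97.406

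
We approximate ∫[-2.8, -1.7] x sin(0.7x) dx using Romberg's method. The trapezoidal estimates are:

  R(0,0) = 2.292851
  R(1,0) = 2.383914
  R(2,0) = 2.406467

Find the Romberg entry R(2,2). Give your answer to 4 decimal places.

Richardson extrapolation on the trapezoidal column (denominator 4−1=3):
R(1,1) = (4·2.383914 − 2.292851) / 3 = 2.414268
R(2,1) = (4·2.406467 − 2.383914) / 3 = 2.413985
R(2,2) = (16·2.413985 − 2.414268) / 15 = 2.413966
(Column j=1 coincides with Simpson's rule on the same nodes.)

2.4140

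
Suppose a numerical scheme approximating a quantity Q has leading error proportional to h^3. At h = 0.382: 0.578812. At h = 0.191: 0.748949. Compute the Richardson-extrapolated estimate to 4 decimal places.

The leading error scales as h^3; refining by a factor of 2 reduces it by 2^3 = 8.
Extrapolated value = (8·A(h/2) − A(h)) / (8 − 1)
= (8·0.748949 − 0.578812) / 7
= 5.412780 / 7 = 0.773254

0.7733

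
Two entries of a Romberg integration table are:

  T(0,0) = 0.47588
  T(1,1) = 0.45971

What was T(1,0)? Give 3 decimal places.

0.464

From T(1,1) = (4·T(1,0) − T(0,0))/3, solve for T(1,0):
4·T(1,0) = 3·0.45971 + 0.47588 = 1.85501
T(1,0) = 0.46375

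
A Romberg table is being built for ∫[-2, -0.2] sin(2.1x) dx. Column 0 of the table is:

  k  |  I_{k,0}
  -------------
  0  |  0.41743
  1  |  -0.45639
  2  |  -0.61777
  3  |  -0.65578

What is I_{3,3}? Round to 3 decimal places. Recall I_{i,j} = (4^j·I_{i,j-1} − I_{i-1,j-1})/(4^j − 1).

Richardson extrapolation on the trapezoidal column (denominator 4−1=3):
I_{1,1} = -0.45639 + (-0.45639 − 0.41743)/3 = -0.74766
I_{2,1} = (4·(-0.61777) − (-0.45639)) / 3 = -0.67156
I_{3,1} = (4·(-0.65578) − (-0.61777)) / 3 = -0.66845
I_{2,2} = (16·(-0.67156) − (-0.74766)) / 15 = -0.66649
I_{3,2} = -0.66845 + (-0.66845 − (-0.67156))/15 = -0.66824
I_{3,3} = -0.66824 + (-0.66824 − (-0.66649))/63 = -0.66827

-0.668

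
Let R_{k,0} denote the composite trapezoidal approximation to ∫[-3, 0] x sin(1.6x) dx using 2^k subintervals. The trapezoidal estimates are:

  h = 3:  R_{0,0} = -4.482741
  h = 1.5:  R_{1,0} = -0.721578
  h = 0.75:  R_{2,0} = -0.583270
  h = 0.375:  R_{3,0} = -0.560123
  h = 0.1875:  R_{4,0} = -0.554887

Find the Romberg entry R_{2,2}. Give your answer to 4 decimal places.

Richardson extrapolation on the trapezoidal column (denominator 4−1=3):
R_{1,1} = -0.721578 + (-0.721578 − (-4.482741))/3 = 0.532143
R_{2,1} = (4·(-0.583270) − (-0.721578)) / 3 = -0.537167
R_{2,2} = (16·(-0.537167) − 0.532143) / 15 = -0.608454

-0.6085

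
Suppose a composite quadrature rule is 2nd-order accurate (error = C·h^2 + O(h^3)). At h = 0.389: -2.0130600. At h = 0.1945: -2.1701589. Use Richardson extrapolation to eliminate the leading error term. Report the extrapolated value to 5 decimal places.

Extrapolated value = (4·A(h/2) − A(h)) / (4 − 1)
= (4·(-2.1701589) − (-2.0130600)) / 3
= -6.6675756 / 3 = -2.2225252

-2.22253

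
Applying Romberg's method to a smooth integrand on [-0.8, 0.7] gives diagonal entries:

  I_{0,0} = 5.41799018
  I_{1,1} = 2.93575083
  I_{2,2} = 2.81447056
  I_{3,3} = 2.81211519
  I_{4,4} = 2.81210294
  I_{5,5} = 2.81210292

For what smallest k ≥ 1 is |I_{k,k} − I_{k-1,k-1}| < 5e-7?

k = 5

|I_{1,1} − I_{0,0}| = 2.48223935 ≥ 5e-7
|I_{2,2} − I_{1,1}| = 0.12128027 ≥ 5e-7
|I_{3,3} − I_{2,2}| = 0.00235537 ≥ 5e-7
|I_{4,4} − I_{3,3}| = 0.00001225 ≥ 5e-7
|I_{5,5} − I_{4,4}| = 0.00000002 < 5e-7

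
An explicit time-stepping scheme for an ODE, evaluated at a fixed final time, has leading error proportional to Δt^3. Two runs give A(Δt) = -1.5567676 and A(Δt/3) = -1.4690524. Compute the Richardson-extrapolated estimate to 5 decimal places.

-1.46568

The leading error scales as Δt^3; refining by a factor of 3 reduces it by 3^3 = 27.
Extrapolated value = (27·A(Δt/3) − A(Δt)) / (27 − 1)
= (27·(-1.4690524) − (-1.5567676)) / 26
= -38.1076472 / 26 = -1.4656787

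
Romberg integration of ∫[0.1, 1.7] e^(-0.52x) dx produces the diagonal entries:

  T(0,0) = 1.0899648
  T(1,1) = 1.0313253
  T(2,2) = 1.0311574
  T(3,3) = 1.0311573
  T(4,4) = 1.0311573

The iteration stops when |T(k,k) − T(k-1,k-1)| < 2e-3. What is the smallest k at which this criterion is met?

k = 2

|T(1,1) − T(0,0)| = 0.0586395 ≥ 2e-3
|T(2,2) − T(1,1)| = 0.0001679 < 2e-3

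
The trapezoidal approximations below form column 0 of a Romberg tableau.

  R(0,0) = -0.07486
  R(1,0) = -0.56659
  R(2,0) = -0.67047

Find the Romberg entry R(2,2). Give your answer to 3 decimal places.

-0.703

R(1,1) = -0.56659 + (-0.56659 − (-0.07486))/3 = -0.73050
R(2,1) = (4·(-0.67047) − (-0.56659)) / 3 = -0.70510
R(2,2) = (16·(-0.70510) − (-0.73050)) / 15 = -0.70341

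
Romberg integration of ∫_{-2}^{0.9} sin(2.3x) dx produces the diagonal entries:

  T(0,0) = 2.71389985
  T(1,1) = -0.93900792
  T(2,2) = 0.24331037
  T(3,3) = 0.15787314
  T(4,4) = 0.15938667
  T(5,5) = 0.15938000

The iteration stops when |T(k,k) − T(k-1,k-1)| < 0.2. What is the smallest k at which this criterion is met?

k = 3

|T(1,1) − T(0,0)| = 3.65290777 ≥ 0.2
|T(2,2) − T(1,1)| = 1.18231829 ≥ 0.2
|T(3,3) − T(2,2)| = 0.08543723 < 0.2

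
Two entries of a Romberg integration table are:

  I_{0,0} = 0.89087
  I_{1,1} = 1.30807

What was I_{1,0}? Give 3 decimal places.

From I_{1,1} = (4·I_{1,0} − I_{0,0})/3, solve for I_{1,0}:
4·I_{1,0} = 3·1.30807 + 0.89087 = 4.81508
I_{1,0} = 1.20377

1.204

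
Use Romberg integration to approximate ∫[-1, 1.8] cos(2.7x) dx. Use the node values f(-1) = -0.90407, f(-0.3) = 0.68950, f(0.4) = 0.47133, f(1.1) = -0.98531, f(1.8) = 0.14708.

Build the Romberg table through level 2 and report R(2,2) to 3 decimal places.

-0.283

R(0,0) (trapezoid, 1 panel, h=2.8000): -1.05979
R(1,0) (trapezoid, 2 panels, h=1.4000): 0.12997
R(2,0) (trapezoid, 4 panels, h=0.7000): -0.14208
R(1,1) = 0.12997 + (0.12997 − (-1.05979))/3 = 0.52656
R(2,1) = -0.14208 + (-0.14208 − 0.12997)/3 = -0.23276
R(2,2) = -0.23276 + (-0.23276 − 0.52656)/15 = -0.28338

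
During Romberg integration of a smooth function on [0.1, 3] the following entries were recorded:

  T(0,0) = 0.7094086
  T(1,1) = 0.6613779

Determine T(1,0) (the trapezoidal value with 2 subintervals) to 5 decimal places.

From T(1,1) = (4·T(1,0) − T(0,0))/3, solve for T(1,0):
4·T(1,0) = 3·0.6613779 + 0.7094086 = 2.6935423
T(1,0) = 0.6733856

0.67339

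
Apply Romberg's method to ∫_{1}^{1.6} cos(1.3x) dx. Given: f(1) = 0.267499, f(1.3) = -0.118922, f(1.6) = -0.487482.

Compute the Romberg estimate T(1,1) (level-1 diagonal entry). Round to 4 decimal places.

T(0,0) (trapezoid, 1 panel, h=0.6000): -0.065995
T(1,0) (trapezoid, 2 panels, h=0.3000): -0.068674
T(1,1) = -0.068674 + (-0.068674 − (-0.065995))/3 = -0.069567

-0.0696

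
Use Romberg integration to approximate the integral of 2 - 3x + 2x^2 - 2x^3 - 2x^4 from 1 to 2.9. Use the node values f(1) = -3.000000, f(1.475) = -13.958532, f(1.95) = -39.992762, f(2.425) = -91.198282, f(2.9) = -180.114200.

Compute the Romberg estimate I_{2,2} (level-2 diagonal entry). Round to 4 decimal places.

I_{0,0} (trapezoid, 1 panel, h=1.9000): -173.958490
I_{1,0} (trapezoid, 2 panels, h=0.9500): -124.972369
I_{2,0} (trapezoid, 4 panels, h=0.4750): -112.435671
I_{1,1} = -124.972369 + (-124.972369 − (-173.958490))/3 = -108.643662
I_{2,1} = -112.435671 + (-112.435671 − (-124.972369))/3 = -108.256772
I_{2,2} = -108.256772 + (-108.256772 − (-108.643662))/15 = -108.230979

-108.2310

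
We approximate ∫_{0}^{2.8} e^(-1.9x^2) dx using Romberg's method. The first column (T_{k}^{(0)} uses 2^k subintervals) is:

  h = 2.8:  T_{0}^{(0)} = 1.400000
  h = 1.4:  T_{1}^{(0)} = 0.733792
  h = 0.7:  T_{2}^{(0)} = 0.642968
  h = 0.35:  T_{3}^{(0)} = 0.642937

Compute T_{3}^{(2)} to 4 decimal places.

0.6449

Richardson extrapolation on the trapezoidal column (denominator 4−1=3):
T_{2}^{(1)} = (4·0.642968 − 0.733792) / 3 = 0.612693
T_{3}^{(1)} = (4·0.642937 − 0.642968) / 3 = 0.642927
T_{3}^{(2)} = (16·0.642927 − 0.612693) / 15 = 0.644943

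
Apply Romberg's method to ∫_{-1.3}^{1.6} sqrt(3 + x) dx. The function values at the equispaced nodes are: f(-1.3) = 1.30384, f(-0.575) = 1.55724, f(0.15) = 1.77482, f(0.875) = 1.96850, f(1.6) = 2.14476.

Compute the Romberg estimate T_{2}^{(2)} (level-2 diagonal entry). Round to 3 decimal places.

5.100

T_{0}^{(0)} (trapezoid, 1 panel, h=2.9000): 5.00047
T_{1}^{(0)} (trapezoid, 2 panels, h=1.4500): 5.07372
T_{2}^{(0)} (trapezoid, 4 panels, h=0.7250): 5.09302
T_{1}^{(1)} = 5.07372 + (5.07372 − 5.00047)/3 = 5.09814
T_{2}^{(1)} = 5.09302 + (5.09302 − 5.07372)/3 = 5.09945
T_{2}^{(2)} = 5.09945 + (5.09945 − 5.09814)/15 = 5.09954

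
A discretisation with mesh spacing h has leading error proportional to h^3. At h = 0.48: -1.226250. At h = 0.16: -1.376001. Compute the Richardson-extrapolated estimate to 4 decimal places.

Extrapolated value = (27·A(h/3) − A(h)) / (27 − 1)
= (27·(-1.376001) − (-1.226250)) / 26
= -35.925777 / 26 = -1.381761

-1.3818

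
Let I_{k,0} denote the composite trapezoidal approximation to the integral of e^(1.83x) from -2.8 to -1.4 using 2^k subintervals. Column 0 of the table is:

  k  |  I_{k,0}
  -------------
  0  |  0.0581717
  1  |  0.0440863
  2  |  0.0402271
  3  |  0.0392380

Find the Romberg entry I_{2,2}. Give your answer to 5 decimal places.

0.03891

I_{1,1} = 0.0440863 + (0.0440863 − 0.0581717)/3 = 0.0393912
I_{2,1} = (4·0.0402271 − 0.0440863) / 3 = 0.0389407
I_{2,2} = 0.0389407 + (0.0389407 − 0.0393912)/15 = 0.0389107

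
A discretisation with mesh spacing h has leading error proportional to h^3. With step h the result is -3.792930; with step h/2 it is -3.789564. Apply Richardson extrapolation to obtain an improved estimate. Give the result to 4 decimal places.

The leading error scales as h^3; refining by a factor of 2 reduces it by 2^3 = 8.
Extrapolated value = (8·A(h/2) − A(h)) / (8 − 1)
= (8·(-3.789564) − (-3.792930)) / 7
= -26.523582 / 7 = -3.789083

-3.7891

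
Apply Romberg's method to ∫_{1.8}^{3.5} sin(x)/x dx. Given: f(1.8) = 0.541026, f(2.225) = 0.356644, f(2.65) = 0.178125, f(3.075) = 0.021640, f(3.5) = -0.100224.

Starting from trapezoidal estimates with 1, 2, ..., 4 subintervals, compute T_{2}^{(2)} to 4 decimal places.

T_{0}^{(0)} (trapezoid, 1 panel, h=1.7000): 0.374682
T_{1}^{(0)} (trapezoid, 2 panels, h=0.8500): 0.338747
T_{2}^{(0)} (trapezoid, 4 panels, h=0.4250): 0.330144
T_{1}^{(1)} = 0.338747 + (0.338747 − 0.374682)/3 = 0.326769
T_{2}^{(1)} = 0.330144 + (0.330144 − 0.338747)/3 = 0.327276
T_{2}^{(2)} = 0.327276 + (0.327276 − 0.326769)/15 = 0.327310

0.3273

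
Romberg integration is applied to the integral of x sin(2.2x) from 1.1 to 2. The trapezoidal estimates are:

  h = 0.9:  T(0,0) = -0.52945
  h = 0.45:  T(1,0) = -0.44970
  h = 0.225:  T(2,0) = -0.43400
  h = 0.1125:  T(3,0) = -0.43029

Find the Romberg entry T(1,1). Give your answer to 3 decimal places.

T(1,1) = -0.44970 + (-0.44970 − (-0.52945))/3 = -0.42312

-0.423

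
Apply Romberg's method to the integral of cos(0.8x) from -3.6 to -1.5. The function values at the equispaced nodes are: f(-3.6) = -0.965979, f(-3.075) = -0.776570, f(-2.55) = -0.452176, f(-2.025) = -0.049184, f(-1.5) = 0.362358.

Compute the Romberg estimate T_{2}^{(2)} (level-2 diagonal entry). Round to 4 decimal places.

-0.8418

T_{0}^{(0)} (trapezoid, 1 panel, h=2.1000): -0.633802
T_{1}^{(0)} (trapezoid, 2 panels, h=1.0500): -0.791686
T_{2}^{(0)} (trapezoid, 4 panels, h=0.5250): -0.829364
T_{1}^{(1)} = -0.791686 + (-0.791686 − (-0.633802))/3 = -0.844314
T_{2}^{(1)} = -0.829364 + (-0.829364 − (-0.791686))/3 = -0.841923
T_{2}^{(2)} = -0.841923 + (-0.841923 − (-0.844314))/15 = -0.841764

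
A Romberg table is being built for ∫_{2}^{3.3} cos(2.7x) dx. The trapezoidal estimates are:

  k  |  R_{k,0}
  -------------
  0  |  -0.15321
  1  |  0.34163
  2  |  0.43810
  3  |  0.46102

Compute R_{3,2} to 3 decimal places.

0.469

Richardson extrapolation on the trapezoidal column (denominator 4−1=3):
R_{2,1} = 0.43810 + (0.43810 − 0.34163)/3 = 0.47026
R_{3,1} = (4·0.46102 − 0.43810) / 3 = 0.46866
R_{3,2} = (16·0.46866 − 0.47026) / 15 = 0.46855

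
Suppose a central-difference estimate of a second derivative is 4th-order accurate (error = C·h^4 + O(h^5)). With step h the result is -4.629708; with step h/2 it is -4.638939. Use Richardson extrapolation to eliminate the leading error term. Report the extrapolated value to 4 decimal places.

The leading error scales as h^4; refining by a factor of 2 reduces it by 2^4 = 16.
Extrapolated value = (16·A(h/2) − A(h)) / (16 − 1)
= (16·(-4.638939) − (-4.629708)) / 15
= -69.593316 / 15 = -4.639554

-4.6396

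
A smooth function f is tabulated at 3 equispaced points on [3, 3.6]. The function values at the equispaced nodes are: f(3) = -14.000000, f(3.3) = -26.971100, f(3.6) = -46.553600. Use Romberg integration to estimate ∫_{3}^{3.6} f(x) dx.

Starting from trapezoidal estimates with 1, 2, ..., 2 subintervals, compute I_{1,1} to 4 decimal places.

I_{0,0} (trapezoid, 1 panel, h=0.6000): -18.166080
I_{1,0} (trapezoid, 2 panels, h=0.3000): -17.174370
I_{1,1} = -17.174370 + (-17.174370 − (-18.166080))/3 = -16.843800

-16.8438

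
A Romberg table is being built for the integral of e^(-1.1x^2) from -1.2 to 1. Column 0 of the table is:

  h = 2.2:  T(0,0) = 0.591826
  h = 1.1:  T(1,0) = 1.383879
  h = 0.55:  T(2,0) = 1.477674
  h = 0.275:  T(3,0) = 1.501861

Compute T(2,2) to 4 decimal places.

1.4997

Richardson extrapolation on the trapezoidal column (denominator 4−1=3):
T(1,1) = (4·1.383879 − 0.591826) / 3 = 1.647897
T(2,1) = (4·1.477674 − 1.383879) / 3 = 1.508939
T(2,2) = 1.508939 + (1.508939 − 1.647897)/15 = 1.499675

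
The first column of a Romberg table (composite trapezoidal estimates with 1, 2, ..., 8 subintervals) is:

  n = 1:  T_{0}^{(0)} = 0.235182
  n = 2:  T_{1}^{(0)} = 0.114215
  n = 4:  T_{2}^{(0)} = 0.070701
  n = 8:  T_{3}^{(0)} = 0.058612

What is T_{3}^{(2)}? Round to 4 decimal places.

T_{2}^{(1)} = 0.070701 + (0.070701 − 0.114215)/3 = 0.056196
T_{3}^{(1)} = (4·0.058612 − 0.070701) / 3 = 0.054582
T_{3}^{(2)} = (16·0.054582 − 0.056196) / 15 = 0.054474

0.0545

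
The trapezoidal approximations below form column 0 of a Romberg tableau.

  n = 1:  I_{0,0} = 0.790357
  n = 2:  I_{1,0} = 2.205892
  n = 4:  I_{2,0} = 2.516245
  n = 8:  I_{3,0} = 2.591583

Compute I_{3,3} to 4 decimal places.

2.6165

Richardson extrapolation on the trapezoidal column (denominator 4−1=3):
I_{1,1} = 2.205892 + (2.205892 − 0.790357)/3 = 2.677737
I_{2,1} = 2.516245 + (2.516245 − 2.205892)/3 = 2.619696
I_{3,1} = (4·2.591583 − 2.516245) / 3 = 2.616696
I_{2,2} = 2.619696 + (2.619696 − 2.677737)/15 = 2.615827
I_{3,2} = 2.616696 + (2.616696 − 2.619696)/15 = 2.616496
I_{3,3} = 2.616496 + (2.616496 − 2.615827)/63 = 2.616507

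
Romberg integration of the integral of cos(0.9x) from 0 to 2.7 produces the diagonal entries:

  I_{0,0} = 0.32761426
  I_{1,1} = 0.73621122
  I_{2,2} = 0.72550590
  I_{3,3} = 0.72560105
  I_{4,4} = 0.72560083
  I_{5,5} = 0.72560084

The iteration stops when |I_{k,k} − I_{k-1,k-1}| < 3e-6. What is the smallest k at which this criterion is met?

k = 4

|I_{1,1} − I_{0,0}| = 0.40859696 ≥ 3e-6
|I_{2,2} − I_{1,1}| = 0.01070532 ≥ 3e-6
|I_{3,3} − I_{2,2}| = 0.00009515 ≥ 3e-6
|I_{4,4} − I_{3,3}| = 0.00000022 < 3e-6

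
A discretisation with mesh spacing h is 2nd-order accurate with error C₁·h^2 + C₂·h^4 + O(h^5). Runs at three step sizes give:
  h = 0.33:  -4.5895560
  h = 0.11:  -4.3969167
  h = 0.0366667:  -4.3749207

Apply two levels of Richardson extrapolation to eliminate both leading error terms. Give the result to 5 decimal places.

-4.37216

First eliminate the h^2 term (factor 3^2 = 9):
  B₁ = (9·(-4.3969167) − (-4.5895560))/8 = -4.3728368
  B₂ = (9·(-4.3749207) − (-4.3969167))/8 = -4.3721712
Then eliminate the h^4 term (factor 3^4 = 81):
  (81·(-4.3721712) − (-4.3728368))/80 = -4.3721629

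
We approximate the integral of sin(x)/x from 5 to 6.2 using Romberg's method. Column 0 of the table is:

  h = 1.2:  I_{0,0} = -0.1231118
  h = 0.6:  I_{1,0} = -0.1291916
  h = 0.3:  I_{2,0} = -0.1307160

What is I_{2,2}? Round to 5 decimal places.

-0.13122

Richardson extrapolation on the trapezoidal column (denominator 4−1=3):
I_{1,1} = -0.1291916 + (-0.1291916 − (-0.1231118))/3 = -0.1312182
I_{2,1} = -0.1307160 + (-0.1307160 − (-0.1291916))/3 = -0.1312241
I_{2,2} = (16·(-0.1312241) − (-0.1312182)) / 15 = -0.1312245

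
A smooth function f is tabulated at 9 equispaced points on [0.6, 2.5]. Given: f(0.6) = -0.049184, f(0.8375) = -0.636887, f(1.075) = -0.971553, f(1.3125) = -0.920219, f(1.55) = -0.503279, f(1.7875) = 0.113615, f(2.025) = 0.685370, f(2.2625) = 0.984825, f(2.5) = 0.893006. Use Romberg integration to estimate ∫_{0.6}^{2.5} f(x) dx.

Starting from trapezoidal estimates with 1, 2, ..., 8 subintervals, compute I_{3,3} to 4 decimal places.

-0.2033

I_{0,0} (trapezoid, 1 panel, h=1.9000): 0.801631
I_{1,0} (trapezoid, 2 panels, h=0.9500): -0.077300
I_{2,0} (trapezoid, 4 panels, h=0.4750): -0.174587
I_{3,0} (trapezoid, 8 panels, h=0.2375): -0.196227
I_{1,1} = -0.077300 + (-0.077300 − 0.801631)/3 = -0.370277
I_{2,1} = -0.174587 + (-0.174587 − (-0.077300))/3 = -0.207016
I_{3,1} = -0.196227 + (-0.196227 − (-0.174587))/3 = -0.203440
I_{2,2} = -0.207016 + (-0.207016 − (-0.370277))/15 = -0.196132
I_{3,2} = -0.203440 + (-0.203440 − (-0.207016))/15 = -0.203202
I_{3,3} = -0.203202 + (-0.203202 − (-0.196132))/63 = -0.203314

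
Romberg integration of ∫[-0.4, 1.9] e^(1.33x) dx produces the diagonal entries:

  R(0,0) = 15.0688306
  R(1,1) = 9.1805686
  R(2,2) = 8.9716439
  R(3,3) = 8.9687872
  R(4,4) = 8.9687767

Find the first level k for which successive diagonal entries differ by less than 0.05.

k = 3

|R(1,1) − R(0,0)| = 5.8882620 ≥ 0.05
|R(2,2) − R(1,1)| = 0.2089247 ≥ 0.05
|R(3,3) − R(2,2)| = 0.0028567 < 0.05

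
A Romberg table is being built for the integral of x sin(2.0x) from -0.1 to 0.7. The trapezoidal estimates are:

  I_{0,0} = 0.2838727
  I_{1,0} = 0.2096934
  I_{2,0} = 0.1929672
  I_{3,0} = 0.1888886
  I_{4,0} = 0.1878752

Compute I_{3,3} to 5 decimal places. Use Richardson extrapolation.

I_{1,1} = (4·0.2096934 − 0.2838727) / 3 = 0.1849670
I_{2,1} = 0.1929672 + (0.1929672 − 0.2096934)/3 = 0.1873918
I_{3,1} = 0.1888886 + (0.1888886 − 0.1929672)/3 = 0.1875291
I_{2,2} = 0.1873918 + (0.1873918 − 0.1849670)/15 = 0.1875535
I_{3,2} = 0.1875291 + (0.1875291 − 0.1873918)/15 = 0.1875383
I_{3,3} = (64·0.1875383 − 0.1875535) / 63 = 0.1875381
(Column j=1 coincides with Simpson's rule on the same nodes.)

0.18754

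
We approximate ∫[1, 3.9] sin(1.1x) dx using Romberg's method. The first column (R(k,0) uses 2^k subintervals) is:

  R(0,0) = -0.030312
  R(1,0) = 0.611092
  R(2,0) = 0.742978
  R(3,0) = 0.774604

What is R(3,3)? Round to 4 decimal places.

0.7850

R(1,1) = 0.611092 + (0.611092 − (-0.030312))/3 = 0.824893
R(2,1) = 0.742978 + (0.742978 − 0.611092)/3 = 0.786940
R(3,1) = 0.774604 + (0.774604 − 0.742978)/3 = 0.785146
R(2,2) = 0.786940 + (0.786940 − 0.824893)/15 = 0.784410
R(3,2) = (16·0.785146 − 0.786940) / 15 = 0.785026
R(3,3) = 0.785026 + (0.785026 − 0.784410)/63 = 0.785036
(Column j=1 coincides with Simpson's rule on the same nodes.)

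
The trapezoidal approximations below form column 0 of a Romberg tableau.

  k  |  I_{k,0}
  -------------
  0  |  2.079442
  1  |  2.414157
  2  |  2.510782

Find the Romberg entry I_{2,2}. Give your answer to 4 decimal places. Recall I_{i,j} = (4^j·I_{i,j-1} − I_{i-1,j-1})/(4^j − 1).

Richardson extrapolation on the trapezoidal column (denominator 4−1=3):
I_{1,1} = 2.414157 + (2.414157 − 2.079442)/3 = 2.525729
I_{2,1} = (4·2.510782 − 2.414157) / 3 = 2.542990
I_{2,2} = 2.542990 + (2.542990 − 2.525729)/15 = 2.544141

2.5441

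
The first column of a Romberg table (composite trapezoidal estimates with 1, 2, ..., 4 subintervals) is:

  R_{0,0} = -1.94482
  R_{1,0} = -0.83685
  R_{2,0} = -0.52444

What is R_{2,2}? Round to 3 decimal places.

-0.417

R_{1,1} = -0.83685 + (-0.83685 − (-1.94482))/3 = -0.46753
R_{2,1} = -0.52444 + (-0.52444 − (-0.83685))/3 = -0.42030
R_{2,2} = (16·(-0.42030) − (-0.46753)) / 15 = -0.41715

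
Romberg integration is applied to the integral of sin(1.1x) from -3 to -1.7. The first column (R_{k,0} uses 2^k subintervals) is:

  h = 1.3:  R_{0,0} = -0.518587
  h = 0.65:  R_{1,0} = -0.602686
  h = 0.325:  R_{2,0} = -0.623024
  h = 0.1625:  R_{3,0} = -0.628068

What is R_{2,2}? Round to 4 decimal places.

Richardson extrapolation on the trapezoidal column (denominator 4−1=3):
R_{1,1} = (4·(-0.602686) − (-0.518587)) / 3 = -0.630719
R_{2,1} = -0.623024 + (-0.623024 − (-0.602686))/3 = -0.629803
R_{2,2} = (16·(-0.629803) − (-0.630719)) / 15 = -0.629742

-0.6297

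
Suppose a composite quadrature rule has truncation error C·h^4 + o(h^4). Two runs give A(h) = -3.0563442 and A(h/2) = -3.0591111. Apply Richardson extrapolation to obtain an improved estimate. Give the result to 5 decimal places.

-3.05930

Extrapolated value = (16·A(h/2) − A(h)) / (16 − 1)
= (16·(-3.0591111) − (-3.0563442)) / 15
= -45.8894334 / 15 = -3.0592956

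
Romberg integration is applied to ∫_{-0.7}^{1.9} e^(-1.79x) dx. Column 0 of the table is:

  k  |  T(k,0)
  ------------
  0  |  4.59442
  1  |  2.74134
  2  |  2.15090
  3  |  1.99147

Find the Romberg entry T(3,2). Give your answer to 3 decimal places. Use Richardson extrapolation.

Richardson extrapolation on the trapezoidal column (denominator 4−1=3):
T(2,1) = 2.15090 + (2.15090 − 2.74134)/3 = 1.95409
T(3,1) = (4·1.99147 − 2.15090) / 3 = 1.93833
T(3,2) = (16·1.93833 − 1.95409) / 15 = 1.93728

1.937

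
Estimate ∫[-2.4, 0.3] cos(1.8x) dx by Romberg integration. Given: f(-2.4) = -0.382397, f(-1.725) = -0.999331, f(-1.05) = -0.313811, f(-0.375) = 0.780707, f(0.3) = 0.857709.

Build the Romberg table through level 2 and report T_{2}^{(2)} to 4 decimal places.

-0.2230

T_{0}^{(0)} (trapezoid, 1 panel, h=2.7000): 0.641671
T_{1}^{(0)} (trapezoid, 2 panels, h=1.3500): -0.102809
T_{2}^{(0)} (trapezoid, 4 panels, h=0.6750): -0.198976
T_{1}^{(1)} = -0.102809 + (-0.102809 − 0.641671)/3 = -0.350969
T_{2}^{(1)} = -0.198976 + (-0.198976 − (-0.102809))/3 = -0.231032
T_{2}^{(2)} = -0.231032 + (-0.231032 − (-0.350969))/15 = -0.223036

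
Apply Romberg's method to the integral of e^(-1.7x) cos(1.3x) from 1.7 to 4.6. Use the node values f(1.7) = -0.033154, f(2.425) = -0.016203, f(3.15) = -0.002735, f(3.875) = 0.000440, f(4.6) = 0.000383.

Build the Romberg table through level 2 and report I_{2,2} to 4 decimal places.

I_{0,0} (trapezoid, 1 panel, h=2.9000): -0.047518
I_{1,0} (trapezoid, 2 panels, h=1.4500): -0.027725
I_{2,0} (trapezoid, 4 panels, h=0.7250): -0.025291
I_{1,1} = -0.027725 + (-0.027725 − (-0.047518))/3 = -0.021127
I_{2,1} = -0.025291 + (-0.025291 − (-0.027725))/3 = -0.024480
I_{2,2} = -0.024480 + (-0.024480 − (-0.021127))/15 = -0.024704

-0.0247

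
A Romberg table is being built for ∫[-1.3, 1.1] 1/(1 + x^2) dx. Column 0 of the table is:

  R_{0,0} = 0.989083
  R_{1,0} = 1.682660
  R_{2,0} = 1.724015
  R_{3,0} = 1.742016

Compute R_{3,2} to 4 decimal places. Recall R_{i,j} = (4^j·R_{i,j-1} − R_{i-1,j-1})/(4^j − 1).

1.7487

R_{2,1} = (4·1.724015 − 1.682660) / 3 = 1.737800
R_{3,1} = (4·1.742016 − 1.724015) / 3 = 1.748016
R_{3,2} = (16·1.748016 − 1.737800) / 15 = 1.748697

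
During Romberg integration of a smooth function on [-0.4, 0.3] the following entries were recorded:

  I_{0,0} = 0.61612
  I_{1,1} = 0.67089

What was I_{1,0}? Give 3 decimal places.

From I_{1,1} = (4·I_{1,0} − I_{0,0})/3, solve for I_{1,0}:
4·I_{1,0} = 3·0.67089 + 0.61612 = 2.62879
I_{1,0} = 0.65720

0.657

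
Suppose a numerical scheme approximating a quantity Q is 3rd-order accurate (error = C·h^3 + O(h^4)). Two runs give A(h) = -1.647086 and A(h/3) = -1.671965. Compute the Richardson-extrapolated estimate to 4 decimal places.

-1.6729

The leading error scales as h^3; refining by a factor of 3 reduces it by 3^3 = 27.
Extrapolated value = (27·A(h/3) − A(h)) / (27 − 1)
= (27·(-1.671965) − (-1.647086)) / 26
= -43.495969 / 26 = -1.672922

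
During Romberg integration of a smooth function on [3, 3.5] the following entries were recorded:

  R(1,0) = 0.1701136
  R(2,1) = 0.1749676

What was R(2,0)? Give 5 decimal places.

0.17375

From R(2,1) = (4·R(2,0) − R(1,0))/3, solve for R(2,0):
4·R(2,0) = 3·0.1749676 + 0.1701136 = 0.6950164
R(2,0) = 0.1737541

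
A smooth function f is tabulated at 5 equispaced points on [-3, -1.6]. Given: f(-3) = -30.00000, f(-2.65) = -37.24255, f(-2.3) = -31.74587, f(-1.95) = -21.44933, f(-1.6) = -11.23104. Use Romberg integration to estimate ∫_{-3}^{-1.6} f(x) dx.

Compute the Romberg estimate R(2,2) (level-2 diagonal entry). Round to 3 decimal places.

R(0,0) (trapezoid, 1 panel, h=1.4000): -28.86173
R(1,0) (trapezoid, 2 panels, h=0.7000): -36.65297
R(2,0) (trapezoid, 4 panels, h=0.3500): -38.86864
R(1,1) = -36.65297 + (-36.65297 − (-28.86173))/3 = -39.25005
R(2,1) = -38.86864 + (-38.86864 − (-36.65297))/3 = -39.60720
R(2,2) = -39.60720 + (-39.60720 − (-39.25005))/15 = -39.63101

-39.631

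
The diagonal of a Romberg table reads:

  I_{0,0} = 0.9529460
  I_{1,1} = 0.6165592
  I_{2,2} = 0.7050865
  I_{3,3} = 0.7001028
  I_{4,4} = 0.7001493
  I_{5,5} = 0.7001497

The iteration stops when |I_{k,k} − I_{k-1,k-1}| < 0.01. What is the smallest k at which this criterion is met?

|I_{1,1} − I_{0,0}| = 0.3363868 ≥ 0.01
|I_{2,2} − I_{1,1}| = 0.0885273 ≥ 0.01
|I_{3,3} − I_{2,2}| = 0.0049837 < 0.01

k = 3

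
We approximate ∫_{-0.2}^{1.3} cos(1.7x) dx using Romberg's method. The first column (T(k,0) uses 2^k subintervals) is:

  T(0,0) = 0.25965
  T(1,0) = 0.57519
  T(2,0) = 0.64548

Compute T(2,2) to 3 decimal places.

0.668

Richardson extrapolation on the trapezoidal column (denominator 4−1=3):
T(1,1) = 0.57519 + (0.57519 − 0.25965)/3 = 0.68037
T(2,1) = 0.64548 + (0.64548 − 0.57519)/3 = 0.66891
T(2,2) = 0.66891 + (0.66891 − 0.68037)/15 = 0.66815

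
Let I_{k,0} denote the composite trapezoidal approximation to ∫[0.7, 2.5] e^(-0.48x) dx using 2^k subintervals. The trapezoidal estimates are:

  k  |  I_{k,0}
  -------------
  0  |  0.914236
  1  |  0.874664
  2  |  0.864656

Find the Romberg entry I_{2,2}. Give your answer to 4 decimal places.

Richardson extrapolation on the trapezoidal column (denominator 4−1=3):
I_{1,1} = (4·0.874664 − 0.914236) / 3 = 0.861473
I_{2,1} = 0.864656 + (0.864656 − 0.874664)/3 = 0.861320
I_{2,2} = 0.861320 + (0.861320 − 0.861473)/15 = 0.861310

0.8613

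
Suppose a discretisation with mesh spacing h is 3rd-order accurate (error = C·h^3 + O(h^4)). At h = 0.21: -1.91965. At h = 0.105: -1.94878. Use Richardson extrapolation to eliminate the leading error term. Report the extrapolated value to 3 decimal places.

-1.953

Extrapolated value = (8·A(h/2) − A(h)) / (8 − 1)
= (8·(-1.94878) − (-1.91965)) / 7
= -13.67059 / 7 = -1.95294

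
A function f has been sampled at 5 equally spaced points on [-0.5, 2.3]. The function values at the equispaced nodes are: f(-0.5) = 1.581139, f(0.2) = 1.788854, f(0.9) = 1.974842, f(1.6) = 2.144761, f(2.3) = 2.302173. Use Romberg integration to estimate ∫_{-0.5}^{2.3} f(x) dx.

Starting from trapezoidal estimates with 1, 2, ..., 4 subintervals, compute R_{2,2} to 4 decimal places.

R_{0,0} (trapezoid, 1 panel, h=2.8000): 5.436637
R_{1,0} (trapezoid, 2 panels, h=1.4000): 5.483097
R_{2,0} (trapezoid, 4 panels, h=0.7000): 5.495079
R_{1,1} = 5.483097 + (5.483097 − 5.436637)/3 = 5.498584
R_{2,1} = 5.495079 + (5.495079 − 5.483097)/3 = 5.499073
R_{2,2} = 5.499073 + (5.499073 − 5.498584)/15 = 5.499106

5.4991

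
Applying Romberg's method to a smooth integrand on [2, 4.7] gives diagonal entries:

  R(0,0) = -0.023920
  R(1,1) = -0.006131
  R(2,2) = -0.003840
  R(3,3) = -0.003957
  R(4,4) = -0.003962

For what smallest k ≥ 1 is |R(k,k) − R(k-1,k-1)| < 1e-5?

|R(1,1) − R(0,0)| = 0.017789 ≥ 1e-5
|R(2,2) − R(1,1)| = 0.002291 ≥ 1e-5
|R(3,3) − R(2,2)| = 0.000117 ≥ 1e-5
|R(4,4) − R(3,3)| = 0.000005 < 1e-5

k = 4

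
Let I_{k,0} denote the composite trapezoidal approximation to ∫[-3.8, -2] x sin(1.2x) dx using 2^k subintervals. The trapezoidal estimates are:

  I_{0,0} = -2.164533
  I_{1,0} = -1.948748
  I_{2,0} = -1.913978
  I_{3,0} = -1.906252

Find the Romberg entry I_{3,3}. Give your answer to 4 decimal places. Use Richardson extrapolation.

I_{1,1} = (4·(-1.948748) − (-2.164533)) / 3 = -1.876820
I_{2,1} = (4·(-1.913978) − (-1.948748)) / 3 = -1.902388
I_{3,1} = (4·(-1.906252) − (-1.913978)) / 3 = -1.903677
I_{2,2} = -1.902388 + (-1.902388 − (-1.876820))/15 = -1.904093
I_{3,2} = -1.903677 + (-1.903677 − (-1.902388))/15 = -1.903763
I_{3,3} = (64·(-1.903763) − (-1.904093)) / 63 = -1.903758

-1.9038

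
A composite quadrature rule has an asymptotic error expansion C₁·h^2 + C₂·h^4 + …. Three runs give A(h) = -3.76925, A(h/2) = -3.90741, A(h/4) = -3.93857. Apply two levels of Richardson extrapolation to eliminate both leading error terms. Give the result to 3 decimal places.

-3.949

First eliminate the h^2 term (factor 2^2 = 4):
  B₁ = (4·(-3.90741) − (-3.76925))/3 = -3.95346
  B₂ = (4·(-3.93857) − (-3.90741))/3 = -3.94896
Then eliminate the h^4 term (factor 2^4 = 16):
  (16·(-3.94896) − (-3.95346))/15 = -3.94866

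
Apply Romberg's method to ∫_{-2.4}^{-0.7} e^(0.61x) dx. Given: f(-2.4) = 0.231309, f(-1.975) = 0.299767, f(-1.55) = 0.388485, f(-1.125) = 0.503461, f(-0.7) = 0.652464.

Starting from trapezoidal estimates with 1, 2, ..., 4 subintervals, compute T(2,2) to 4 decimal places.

0.6904

T(0,0) (trapezoid, 1 panel, h=1.7000): 0.751207
T(1,0) (trapezoid, 2 panels, h=0.8500): 0.705816
T(2,0) (trapezoid, 4 panels, h=0.4250): 0.694280
T(1,1) = 0.705816 + (0.705816 − 0.751207)/3 = 0.690686
T(2,1) = 0.694280 + (0.694280 − 0.705816)/3 = 0.690435
T(2,2) = 0.690435 + (0.690435 − 0.690686)/15 = 0.690418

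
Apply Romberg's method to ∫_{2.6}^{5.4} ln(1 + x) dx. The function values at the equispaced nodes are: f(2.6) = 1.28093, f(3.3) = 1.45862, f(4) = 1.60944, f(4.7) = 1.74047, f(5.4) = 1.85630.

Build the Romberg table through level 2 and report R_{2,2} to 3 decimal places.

4.469

R_{0,0} (trapezoid, 1 panel, h=2.8000): 4.39212
R_{1,0} (trapezoid, 2 panels, h=1.4000): 4.44928
R_{2,0} (trapezoid, 4 panels, h=0.7000): 4.46400
R_{1,1} = 4.44928 + (4.44928 − 4.39212)/3 = 4.46833
R_{2,1} = 4.46400 + (4.46400 − 4.44928)/3 = 4.46891
R_{2,2} = 4.46891 + (4.46891 − 4.46833)/15 = 4.46895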